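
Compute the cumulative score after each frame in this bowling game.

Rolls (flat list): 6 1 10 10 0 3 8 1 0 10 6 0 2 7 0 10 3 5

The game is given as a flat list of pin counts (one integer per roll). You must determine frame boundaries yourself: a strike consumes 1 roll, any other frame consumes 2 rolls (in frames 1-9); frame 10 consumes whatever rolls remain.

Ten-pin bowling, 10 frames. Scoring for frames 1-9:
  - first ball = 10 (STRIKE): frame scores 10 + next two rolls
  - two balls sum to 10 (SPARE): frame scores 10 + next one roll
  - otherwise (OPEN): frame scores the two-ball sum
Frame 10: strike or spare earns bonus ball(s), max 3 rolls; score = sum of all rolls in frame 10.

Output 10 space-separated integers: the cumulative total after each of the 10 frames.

Answer: 7 27 40 43 52 68 74 83 96 104

Derivation:
Frame 1: OPEN (6+1=7). Cumulative: 7
Frame 2: STRIKE. 10 + next two rolls (10+0) = 20. Cumulative: 27
Frame 3: STRIKE. 10 + next two rolls (0+3) = 13. Cumulative: 40
Frame 4: OPEN (0+3=3). Cumulative: 43
Frame 5: OPEN (8+1=9). Cumulative: 52
Frame 6: SPARE (0+10=10). 10 + next roll (6) = 16. Cumulative: 68
Frame 7: OPEN (6+0=6). Cumulative: 74
Frame 8: OPEN (2+7=9). Cumulative: 83
Frame 9: SPARE (0+10=10). 10 + next roll (3) = 13. Cumulative: 96
Frame 10: OPEN. Sum of all frame-10 rolls (3+5) = 8. Cumulative: 104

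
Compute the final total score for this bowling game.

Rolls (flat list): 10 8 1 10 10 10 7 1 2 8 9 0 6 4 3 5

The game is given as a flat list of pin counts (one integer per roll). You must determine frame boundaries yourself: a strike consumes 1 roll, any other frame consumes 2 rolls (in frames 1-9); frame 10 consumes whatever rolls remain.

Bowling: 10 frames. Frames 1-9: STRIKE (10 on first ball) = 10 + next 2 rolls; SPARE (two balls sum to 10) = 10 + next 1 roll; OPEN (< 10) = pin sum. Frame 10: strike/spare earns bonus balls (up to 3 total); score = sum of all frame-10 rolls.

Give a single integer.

Frame 1: STRIKE. 10 + next two rolls (8+1) = 19. Cumulative: 19
Frame 2: OPEN (8+1=9). Cumulative: 28
Frame 3: STRIKE. 10 + next two rolls (10+10) = 30. Cumulative: 58
Frame 4: STRIKE. 10 + next two rolls (10+7) = 27. Cumulative: 85
Frame 5: STRIKE. 10 + next two rolls (7+1) = 18. Cumulative: 103
Frame 6: OPEN (7+1=8). Cumulative: 111
Frame 7: SPARE (2+8=10). 10 + next roll (9) = 19. Cumulative: 130
Frame 8: OPEN (9+0=9). Cumulative: 139
Frame 9: SPARE (6+4=10). 10 + next roll (3) = 13. Cumulative: 152
Frame 10: OPEN. Sum of all frame-10 rolls (3+5) = 8. Cumulative: 160

Answer: 160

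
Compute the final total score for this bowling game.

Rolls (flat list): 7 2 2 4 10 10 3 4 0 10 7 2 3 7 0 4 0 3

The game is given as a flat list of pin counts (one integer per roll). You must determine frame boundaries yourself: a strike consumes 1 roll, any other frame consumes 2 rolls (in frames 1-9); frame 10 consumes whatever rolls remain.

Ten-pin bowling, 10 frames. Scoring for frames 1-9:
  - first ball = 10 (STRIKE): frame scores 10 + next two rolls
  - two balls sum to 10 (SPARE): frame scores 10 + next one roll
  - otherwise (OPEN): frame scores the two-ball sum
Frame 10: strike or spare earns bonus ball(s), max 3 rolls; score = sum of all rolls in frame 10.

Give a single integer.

Answer: 105

Derivation:
Frame 1: OPEN (7+2=9). Cumulative: 9
Frame 2: OPEN (2+4=6). Cumulative: 15
Frame 3: STRIKE. 10 + next two rolls (10+3) = 23. Cumulative: 38
Frame 4: STRIKE. 10 + next two rolls (3+4) = 17. Cumulative: 55
Frame 5: OPEN (3+4=7). Cumulative: 62
Frame 6: SPARE (0+10=10). 10 + next roll (7) = 17. Cumulative: 79
Frame 7: OPEN (7+2=9). Cumulative: 88
Frame 8: SPARE (3+7=10). 10 + next roll (0) = 10. Cumulative: 98
Frame 9: OPEN (0+4=4). Cumulative: 102
Frame 10: OPEN. Sum of all frame-10 rolls (0+3) = 3. Cumulative: 105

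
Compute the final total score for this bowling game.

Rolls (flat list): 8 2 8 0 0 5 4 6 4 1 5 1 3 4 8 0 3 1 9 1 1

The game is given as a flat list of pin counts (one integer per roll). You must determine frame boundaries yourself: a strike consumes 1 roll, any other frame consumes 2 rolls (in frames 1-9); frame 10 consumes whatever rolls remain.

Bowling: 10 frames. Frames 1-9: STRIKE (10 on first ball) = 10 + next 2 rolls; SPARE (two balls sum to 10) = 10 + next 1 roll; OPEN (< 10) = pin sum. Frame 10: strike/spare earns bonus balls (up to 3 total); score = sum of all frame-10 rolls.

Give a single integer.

Answer: 86

Derivation:
Frame 1: SPARE (8+2=10). 10 + next roll (8) = 18. Cumulative: 18
Frame 2: OPEN (8+0=8). Cumulative: 26
Frame 3: OPEN (0+5=5). Cumulative: 31
Frame 4: SPARE (4+6=10). 10 + next roll (4) = 14. Cumulative: 45
Frame 5: OPEN (4+1=5). Cumulative: 50
Frame 6: OPEN (5+1=6). Cumulative: 56
Frame 7: OPEN (3+4=7). Cumulative: 63
Frame 8: OPEN (8+0=8). Cumulative: 71
Frame 9: OPEN (3+1=4). Cumulative: 75
Frame 10: SPARE. Sum of all frame-10 rolls (9+1+1) = 11. Cumulative: 86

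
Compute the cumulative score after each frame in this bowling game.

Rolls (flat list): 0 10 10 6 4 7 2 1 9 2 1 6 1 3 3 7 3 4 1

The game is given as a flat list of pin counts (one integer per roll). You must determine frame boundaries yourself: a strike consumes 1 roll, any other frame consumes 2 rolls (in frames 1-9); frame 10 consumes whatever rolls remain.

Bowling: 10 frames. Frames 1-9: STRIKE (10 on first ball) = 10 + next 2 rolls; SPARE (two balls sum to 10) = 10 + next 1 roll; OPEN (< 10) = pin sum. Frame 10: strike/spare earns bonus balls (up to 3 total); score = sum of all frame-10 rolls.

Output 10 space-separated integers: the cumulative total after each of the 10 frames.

Answer: 20 40 57 66 78 81 88 94 108 113

Derivation:
Frame 1: SPARE (0+10=10). 10 + next roll (10) = 20. Cumulative: 20
Frame 2: STRIKE. 10 + next two rolls (6+4) = 20. Cumulative: 40
Frame 3: SPARE (6+4=10). 10 + next roll (7) = 17. Cumulative: 57
Frame 4: OPEN (7+2=9). Cumulative: 66
Frame 5: SPARE (1+9=10). 10 + next roll (2) = 12. Cumulative: 78
Frame 6: OPEN (2+1=3). Cumulative: 81
Frame 7: OPEN (6+1=7). Cumulative: 88
Frame 8: OPEN (3+3=6). Cumulative: 94
Frame 9: SPARE (7+3=10). 10 + next roll (4) = 14. Cumulative: 108
Frame 10: OPEN. Sum of all frame-10 rolls (4+1) = 5. Cumulative: 113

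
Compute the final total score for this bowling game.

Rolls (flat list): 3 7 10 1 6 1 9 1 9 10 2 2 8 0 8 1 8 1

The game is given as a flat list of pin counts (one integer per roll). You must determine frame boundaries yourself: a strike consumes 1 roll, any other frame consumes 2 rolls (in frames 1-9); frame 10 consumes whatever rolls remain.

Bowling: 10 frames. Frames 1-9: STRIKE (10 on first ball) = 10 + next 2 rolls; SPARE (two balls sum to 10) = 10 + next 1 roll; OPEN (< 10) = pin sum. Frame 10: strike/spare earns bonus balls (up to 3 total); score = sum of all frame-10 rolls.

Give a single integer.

Frame 1: SPARE (3+7=10). 10 + next roll (10) = 20. Cumulative: 20
Frame 2: STRIKE. 10 + next two rolls (1+6) = 17. Cumulative: 37
Frame 3: OPEN (1+6=7). Cumulative: 44
Frame 4: SPARE (1+9=10). 10 + next roll (1) = 11. Cumulative: 55
Frame 5: SPARE (1+9=10). 10 + next roll (10) = 20. Cumulative: 75
Frame 6: STRIKE. 10 + next two rolls (2+2) = 14. Cumulative: 89
Frame 7: OPEN (2+2=4). Cumulative: 93
Frame 8: OPEN (8+0=8). Cumulative: 101
Frame 9: OPEN (8+1=9). Cumulative: 110
Frame 10: OPEN. Sum of all frame-10 rolls (8+1) = 9. Cumulative: 119

Answer: 119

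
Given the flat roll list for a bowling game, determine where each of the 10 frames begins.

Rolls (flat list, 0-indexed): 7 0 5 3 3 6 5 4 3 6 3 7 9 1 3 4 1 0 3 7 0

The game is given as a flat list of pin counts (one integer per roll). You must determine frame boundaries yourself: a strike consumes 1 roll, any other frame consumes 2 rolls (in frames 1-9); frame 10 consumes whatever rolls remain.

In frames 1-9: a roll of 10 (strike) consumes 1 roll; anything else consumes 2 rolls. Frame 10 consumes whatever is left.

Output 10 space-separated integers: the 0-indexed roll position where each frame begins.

Frame 1 starts at roll index 0: rolls=7,0 (sum=7), consumes 2 rolls
Frame 2 starts at roll index 2: rolls=5,3 (sum=8), consumes 2 rolls
Frame 3 starts at roll index 4: rolls=3,6 (sum=9), consumes 2 rolls
Frame 4 starts at roll index 6: rolls=5,4 (sum=9), consumes 2 rolls
Frame 5 starts at roll index 8: rolls=3,6 (sum=9), consumes 2 rolls
Frame 6 starts at roll index 10: rolls=3,7 (sum=10), consumes 2 rolls
Frame 7 starts at roll index 12: rolls=9,1 (sum=10), consumes 2 rolls
Frame 8 starts at roll index 14: rolls=3,4 (sum=7), consumes 2 rolls
Frame 9 starts at roll index 16: rolls=1,0 (sum=1), consumes 2 rolls
Frame 10 starts at roll index 18: 3 remaining rolls

Answer: 0 2 4 6 8 10 12 14 16 18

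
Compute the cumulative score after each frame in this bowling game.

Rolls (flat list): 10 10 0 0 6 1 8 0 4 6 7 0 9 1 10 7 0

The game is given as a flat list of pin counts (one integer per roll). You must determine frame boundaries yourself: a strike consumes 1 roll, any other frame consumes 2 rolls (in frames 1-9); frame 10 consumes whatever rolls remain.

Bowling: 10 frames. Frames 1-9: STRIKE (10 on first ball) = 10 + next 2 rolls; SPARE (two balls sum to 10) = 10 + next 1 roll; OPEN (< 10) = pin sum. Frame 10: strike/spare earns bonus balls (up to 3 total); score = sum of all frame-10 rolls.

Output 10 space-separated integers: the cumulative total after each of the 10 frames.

Answer: 20 30 30 37 45 62 69 89 106 113

Derivation:
Frame 1: STRIKE. 10 + next two rolls (10+0) = 20. Cumulative: 20
Frame 2: STRIKE. 10 + next two rolls (0+0) = 10. Cumulative: 30
Frame 3: OPEN (0+0=0). Cumulative: 30
Frame 4: OPEN (6+1=7). Cumulative: 37
Frame 5: OPEN (8+0=8). Cumulative: 45
Frame 6: SPARE (4+6=10). 10 + next roll (7) = 17. Cumulative: 62
Frame 7: OPEN (7+0=7). Cumulative: 69
Frame 8: SPARE (9+1=10). 10 + next roll (10) = 20. Cumulative: 89
Frame 9: STRIKE. 10 + next two rolls (7+0) = 17. Cumulative: 106
Frame 10: OPEN. Sum of all frame-10 rolls (7+0) = 7. Cumulative: 113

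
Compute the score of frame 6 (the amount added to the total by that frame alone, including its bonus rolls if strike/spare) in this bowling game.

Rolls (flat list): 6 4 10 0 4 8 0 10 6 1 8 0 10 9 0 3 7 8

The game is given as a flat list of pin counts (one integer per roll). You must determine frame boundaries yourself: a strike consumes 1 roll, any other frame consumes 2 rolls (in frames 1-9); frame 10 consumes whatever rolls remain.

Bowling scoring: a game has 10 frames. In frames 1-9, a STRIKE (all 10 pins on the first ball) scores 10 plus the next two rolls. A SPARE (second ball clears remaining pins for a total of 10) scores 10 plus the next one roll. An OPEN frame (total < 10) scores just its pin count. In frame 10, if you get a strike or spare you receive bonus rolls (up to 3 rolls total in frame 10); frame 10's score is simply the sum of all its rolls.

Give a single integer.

Frame 1: SPARE (6+4=10). 10 + next roll (10) = 20. Cumulative: 20
Frame 2: STRIKE. 10 + next two rolls (0+4) = 14. Cumulative: 34
Frame 3: OPEN (0+4=4). Cumulative: 38
Frame 4: OPEN (8+0=8). Cumulative: 46
Frame 5: STRIKE. 10 + next two rolls (6+1) = 17. Cumulative: 63
Frame 6: OPEN (6+1=7). Cumulative: 70
Frame 7: OPEN (8+0=8). Cumulative: 78
Frame 8: STRIKE. 10 + next two rolls (9+0) = 19. Cumulative: 97

Answer: 7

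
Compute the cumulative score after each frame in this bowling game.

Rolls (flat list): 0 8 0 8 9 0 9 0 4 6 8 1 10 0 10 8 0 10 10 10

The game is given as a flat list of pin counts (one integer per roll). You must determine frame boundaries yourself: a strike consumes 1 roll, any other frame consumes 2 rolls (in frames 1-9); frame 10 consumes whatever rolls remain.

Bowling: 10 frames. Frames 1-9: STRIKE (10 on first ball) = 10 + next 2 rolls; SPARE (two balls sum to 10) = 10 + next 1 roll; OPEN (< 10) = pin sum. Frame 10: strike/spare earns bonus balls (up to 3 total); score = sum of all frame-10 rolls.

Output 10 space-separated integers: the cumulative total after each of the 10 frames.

Answer: 8 16 25 34 52 61 81 99 107 137

Derivation:
Frame 1: OPEN (0+8=8). Cumulative: 8
Frame 2: OPEN (0+8=8). Cumulative: 16
Frame 3: OPEN (9+0=9). Cumulative: 25
Frame 4: OPEN (9+0=9). Cumulative: 34
Frame 5: SPARE (4+6=10). 10 + next roll (8) = 18. Cumulative: 52
Frame 6: OPEN (8+1=9). Cumulative: 61
Frame 7: STRIKE. 10 + next two rolls (0+10) = 20. Cumulative: 81
Frame 8: SPARE (0+10=10). 10 + next roll (8) = 18. Cumulative: 99
Frame 9: OPEN (8+0=8). Cumulative: 107
Frame 10: STRIKE. Sum of all frame-10 rolls (10+10+10) = 30. Cumulative: 137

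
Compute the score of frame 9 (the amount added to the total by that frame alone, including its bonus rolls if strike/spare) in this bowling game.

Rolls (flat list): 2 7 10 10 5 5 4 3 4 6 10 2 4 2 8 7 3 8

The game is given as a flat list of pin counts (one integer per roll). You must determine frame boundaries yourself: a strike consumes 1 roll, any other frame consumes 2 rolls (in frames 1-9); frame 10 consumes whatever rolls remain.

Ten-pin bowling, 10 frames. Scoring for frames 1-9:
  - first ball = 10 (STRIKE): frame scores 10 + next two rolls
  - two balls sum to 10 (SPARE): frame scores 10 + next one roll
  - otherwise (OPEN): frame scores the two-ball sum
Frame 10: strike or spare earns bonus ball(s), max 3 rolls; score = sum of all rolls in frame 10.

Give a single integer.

Frame 1: OPEN (2+7=9). Cumulative: 9
Frame 2: STRIKE. 10 + next two rolls (10+5) = 25. Cumulative: 34
Frame 3: STRIKE. 10 + next two rolls (5+5) = 20. Cumulative: 54
Frame 4: SPARE (5+5=10). 10 + next roll (4) = 14. Cumulative: 68
Frame 5: OPEN (4+3=7). Cumulative: 75
Frame 6: SPARE (4+6=10). 10 + next roll (10) = 20. Cumulative: 95
Frame 7: STRIKE. 10 + next two rolls (2+4) = 16. Cumulative: 111
Frame 8: OPEN (2+4=6). Cumulative: 117
Frame 9: SPARE (2+8=10). 10 + next roll (7) = 17. Cumulative: 134
Frame 10: SPARE. Sum of all frame-10 rolls (7+3+8) = 18. Cumulative: 152

Answer: 17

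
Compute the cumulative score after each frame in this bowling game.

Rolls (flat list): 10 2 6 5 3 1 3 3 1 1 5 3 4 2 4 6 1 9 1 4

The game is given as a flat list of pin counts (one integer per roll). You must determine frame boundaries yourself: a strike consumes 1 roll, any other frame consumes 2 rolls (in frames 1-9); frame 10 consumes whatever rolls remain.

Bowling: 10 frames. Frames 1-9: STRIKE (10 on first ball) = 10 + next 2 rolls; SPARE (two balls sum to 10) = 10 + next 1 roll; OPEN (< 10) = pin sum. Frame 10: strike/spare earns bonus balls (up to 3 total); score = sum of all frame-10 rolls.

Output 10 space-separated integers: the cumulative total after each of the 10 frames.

Frame 1: STRIKE. 10 + next two rolls (2+6) = 18. Cumulative: 18
Frame 2: OPEN (2+6=8). Cumulative: 26
Frame 3: OPEN (5+3=8). Cumulative: 34
Frame 4: OPEN (1+3=4). Cumulative: 38
Frame 5: OPEN (3+1=4). Cumulative: 42
Frame 6: OPEN (1+5=6). Cumulative: 48
Frame 7: OPEN (3+4=7). Cumulative: 55
Frame 8: OPEN (2+4=6). Cumulative: 61
Frame 9: OPEN (6+1=7). Cumulative: 68
Frame 10: SPARE. Sum of all frame-10 rolls (9+1+4) = 14. Cumulative: 82

Answer: 18 26 34 38 42 48 55 61 68 82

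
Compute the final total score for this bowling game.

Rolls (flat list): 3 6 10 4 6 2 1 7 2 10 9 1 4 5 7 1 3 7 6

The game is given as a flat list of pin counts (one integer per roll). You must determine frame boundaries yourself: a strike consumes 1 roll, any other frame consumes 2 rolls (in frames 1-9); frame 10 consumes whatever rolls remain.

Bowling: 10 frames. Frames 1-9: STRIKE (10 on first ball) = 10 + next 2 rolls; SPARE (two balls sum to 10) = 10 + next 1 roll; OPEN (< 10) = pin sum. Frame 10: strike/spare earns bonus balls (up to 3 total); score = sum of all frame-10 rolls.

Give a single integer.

Answer: 120

Derivation:
Frame 1: OPEN (3+6=9). Cumulative: 9
Frame 2: STRIKE. 10 + next two rolls (4+6) = 20. Cumulative: 29
Frame 3: SPARE (4+6=10). 10 + next roll (2) = 12. Cumulative: 41
Frame 4: OPEN (2+1=3). Cumulative: 44
Frame 5: OPEN (7+2=9). Cumulative: 53
Frame 6: STRIKE. 10 + next two rolls (9+1) = 20. Cumulative: 73
Frame 7: SPARE (9+1=10). 10 + next roll (4) = 14. Cumulative: 87
Frame 8: OPEN (4+5=9). Cumulative: 96
Frame 9: OPEN (7+1=8). Cumulative: 104
Frame 10: SPARE. Sum of all frame-10 rolls (3+7+6) = 16. Cumulative: 120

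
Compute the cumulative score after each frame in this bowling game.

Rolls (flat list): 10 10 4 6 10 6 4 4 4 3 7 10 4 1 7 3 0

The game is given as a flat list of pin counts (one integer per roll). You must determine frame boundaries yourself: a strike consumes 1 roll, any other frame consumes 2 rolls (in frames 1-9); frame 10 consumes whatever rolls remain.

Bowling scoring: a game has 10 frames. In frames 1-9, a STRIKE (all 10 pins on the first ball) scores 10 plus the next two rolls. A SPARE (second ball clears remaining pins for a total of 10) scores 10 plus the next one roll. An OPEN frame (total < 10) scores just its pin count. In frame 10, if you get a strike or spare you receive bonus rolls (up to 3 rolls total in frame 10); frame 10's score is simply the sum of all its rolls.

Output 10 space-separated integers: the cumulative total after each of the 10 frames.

Answer: 24 44 64 84 98 106 126 141 146 156

Derivation:
Frame 1: STRIKE. 10 + next two rolls (10+4) = 24. Cumulative: 24
Frame 2: STRIKE. 10 + next two rolls (4+6) = 20. Cumulative: 44
Frame 3: SPARE (4+6=10). 10 + next roll (10) = 20. Cumulative: 64
Frame 4: STRIKE. 10 + next two rolls (6+4) = 20. Cumulative: 84
Frame 5: SPARE (6+4=10). 10 + next roll (4) = 14. Cumulative: 98
Frame 6: OPEN (4+4=8). Cumulative: 106
Frame 7: SPARE (3+7=10). 10 + next roll (10) = 20. Cumulative: 126
Frame 8: STRIKE. 10 + next two rolls (4+1) = 15. Cumulative: 141
Frame 9: OPEN (4+1=5). Cumulative: 146
Frame 10: SPARE. Sum of all frame-10 rolls (7+3+0) = 10. Cumulative: 156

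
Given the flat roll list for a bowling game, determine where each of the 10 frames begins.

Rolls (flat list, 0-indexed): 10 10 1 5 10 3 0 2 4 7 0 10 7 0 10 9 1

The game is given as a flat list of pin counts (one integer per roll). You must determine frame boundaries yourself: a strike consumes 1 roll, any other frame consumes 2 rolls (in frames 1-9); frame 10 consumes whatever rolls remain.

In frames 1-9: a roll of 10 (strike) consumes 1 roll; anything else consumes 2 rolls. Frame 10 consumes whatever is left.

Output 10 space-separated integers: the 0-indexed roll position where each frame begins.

Frame 1 starts at roll index 0: roll=10 (strike), consumes 1 roll
Frame 2 starts at roll index 1: roll=10 (strike), consumes 1 roll
Frame 3 starts at roll index 2: rolls=1,5 (sum=6), consumes 2 rolls
Frame 4 starts at roll index 4: roll=10 (strike), consumes 1 roll
Frame 5 starts at roll index 5: rolls=3,0 (sum=3), consumes 2 rolls
Frame 6 starts at roll index 7: rolls=2,4 (sum=6), consumes 2 rolls
Frame 7 starts at roll index 9: rolls=7,0 (sum=7), consumes 2 rolls
Frame 8 starts at roll index 11: roll=10 (strike), consumes 1 roll
Frame 9 starts at roll index 12: rolls=7,0 (sum=7), consumes 2 rolls
Frame 10 starts at roll index 14: 3 remaining rolls

Answer: 0 1 2 4 5 7 9 11 12 14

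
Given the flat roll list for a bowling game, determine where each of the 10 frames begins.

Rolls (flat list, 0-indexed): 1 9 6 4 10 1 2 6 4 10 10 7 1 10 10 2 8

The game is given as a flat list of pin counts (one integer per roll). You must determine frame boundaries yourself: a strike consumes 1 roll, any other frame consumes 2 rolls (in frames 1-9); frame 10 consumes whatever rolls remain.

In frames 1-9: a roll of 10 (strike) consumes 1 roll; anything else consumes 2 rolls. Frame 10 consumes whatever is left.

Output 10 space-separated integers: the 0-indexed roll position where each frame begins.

Answer: 0 2 4 5 7 9 10 11 13 14

Derivation:
Frame 1 starts at roll index 0: rolls=1,9 (sum=10), consumes 2 rolls
Frame 2 starts at roll index 2: rolls=6,4 (sum=10), consumes 2 rolls
Frame 3 starts at roll index 4: roll=10 (strike), consumes 1 roll
Frame 4 starts at roll index 5: rolls=1,2 (sum=3), consumes 2 rolls
Frame 5 starts at roll index 7: rolls=6,4 (sum=10), consumes 2 rolls
Frame 6 starts at roll index 9: roll=10 (strike), consumes 1 roll
Frame 7 starts at roll index 10: roll=10 (strike), consumes 1 roll
Frame 8 starts at roll index 11: rolls=7,1 (sum=8), consumes 2 rolls
Frame 9 starts at roll index 13: roll=10 (strike), consumes 1 roll
Frame 10 starts at roll index 14: 3 remaining rolls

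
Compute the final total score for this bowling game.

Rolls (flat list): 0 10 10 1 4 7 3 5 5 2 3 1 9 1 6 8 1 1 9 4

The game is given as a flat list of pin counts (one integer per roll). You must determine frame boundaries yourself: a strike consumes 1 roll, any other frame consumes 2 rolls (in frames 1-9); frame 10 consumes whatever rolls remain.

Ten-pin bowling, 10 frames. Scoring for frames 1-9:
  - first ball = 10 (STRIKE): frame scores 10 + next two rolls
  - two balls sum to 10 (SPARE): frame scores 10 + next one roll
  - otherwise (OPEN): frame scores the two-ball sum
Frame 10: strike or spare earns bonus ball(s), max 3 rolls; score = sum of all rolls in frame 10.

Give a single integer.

Frame 1: SPARE (0+10=10). 10 + next roll (10) = 20. Cumulative: 20
Frame 2: STRIKE. 10 + next two rolls (1+4) = 15. Cumulative: 35
Frame 3: OPEN (1+4=5). Cumulative: 40
Frame 4: SPARE (7+3=10). 10 + next roll (5) = 15. Cumulative: 55
Frame 5: SPARE (5+5=10). 10 + next roll (2) = 12. Cumulative: 67
Frame 6: OPEN (2+3=5). Cumulative: 72
Frame 7: SPARE (1+9=10). 10 + next roll (1) = 11. Cumulative: 83
Frame 8: OPEN (1+6=7). Cumulative: 90
Frame 9: OPEN (8+1=9). Cumulative: 99
Frame 10: SPARE. Sum of all frame-10 rolls (1+9+4) = 14. Cumulative: 113

Answer: 113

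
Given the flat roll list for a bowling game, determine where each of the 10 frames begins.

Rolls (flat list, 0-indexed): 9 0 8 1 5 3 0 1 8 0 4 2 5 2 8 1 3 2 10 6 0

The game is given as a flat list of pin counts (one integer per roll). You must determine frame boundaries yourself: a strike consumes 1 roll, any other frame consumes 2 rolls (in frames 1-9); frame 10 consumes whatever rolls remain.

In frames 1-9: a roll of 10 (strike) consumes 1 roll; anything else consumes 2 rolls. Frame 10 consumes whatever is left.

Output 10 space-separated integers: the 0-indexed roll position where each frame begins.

Frame 1 starts at roll index 0: rolls=9,0 (sum=9), consumes 2 rolls
Frame 2 starts at roll index 2: rolls=8,1 (sum=9), consumes 2 rolls
Frame 3 starts at roll index 4: rolls=5,3 (sum=8), consumes 2 rolls
Frame 4 starts at roll index 6: rolls=0,1 (sum=1), consumes 2 rolls
Frame 5 starts at roll index 8: rolls=8,0 (sum=8), consumes 2 rolls
Frame 6 starts at roll index 10: rolls=4,2 (sum=6), consumes 2 rolls
Frame 7 starts at roll index 12: rolls=5,2 (sum=7), consumes 2 rolls
Frame 8 starts at roll index 14: rolls=8,1 (sum=9), consumes 2 rolls
Frame 9 starts at roll index 16: rolls=3,2 (sum=5), consumes 2 rolls
Frame 10 starts at roll index 18: 3 remaining rolls

Answer: 0 2 4 6 8 10 12 14 16 18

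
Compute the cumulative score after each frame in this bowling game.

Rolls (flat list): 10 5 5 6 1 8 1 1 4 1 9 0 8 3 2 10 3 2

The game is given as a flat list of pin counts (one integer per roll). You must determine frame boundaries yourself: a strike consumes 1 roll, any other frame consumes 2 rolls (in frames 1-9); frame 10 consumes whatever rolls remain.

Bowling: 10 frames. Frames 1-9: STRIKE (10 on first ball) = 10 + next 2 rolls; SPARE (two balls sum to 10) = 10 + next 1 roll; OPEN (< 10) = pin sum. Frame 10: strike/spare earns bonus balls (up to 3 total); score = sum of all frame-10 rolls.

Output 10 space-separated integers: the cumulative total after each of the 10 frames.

Answer: 20 36 43 52 57 67 75 80 95 100

Derivation:
Frame 1: STRIKE. 10 + next two rolls (5+5) = 20. Cumulative: 20
Frame 2: SPARE (5+5=10). 10 + next roll (6) = 16. Cumulative: 36
Frame 3: OPEN (6+1=7). Cumulative: 43
Frame 4: OPEN (8+1=9). Cumulative: 52
Frame 5: OPEN (1+4=5). Cumulative: 57
Frame 6: SPARE (1+9=10). 10 + next roll (0) = 10. Cumulative: 67
Frame 7: OPEN (0+8=8). Cumulative: 75
Frame 8: OPEN (3+2=5). Cumulative: 80
Frame 9: STRIKE. 10 + next two rolls (3+2) = 15. Cumulative: 95
Frame 10: OPEN. Sum of all frame-10 rolls (3+2) = 5. Cumulative: 100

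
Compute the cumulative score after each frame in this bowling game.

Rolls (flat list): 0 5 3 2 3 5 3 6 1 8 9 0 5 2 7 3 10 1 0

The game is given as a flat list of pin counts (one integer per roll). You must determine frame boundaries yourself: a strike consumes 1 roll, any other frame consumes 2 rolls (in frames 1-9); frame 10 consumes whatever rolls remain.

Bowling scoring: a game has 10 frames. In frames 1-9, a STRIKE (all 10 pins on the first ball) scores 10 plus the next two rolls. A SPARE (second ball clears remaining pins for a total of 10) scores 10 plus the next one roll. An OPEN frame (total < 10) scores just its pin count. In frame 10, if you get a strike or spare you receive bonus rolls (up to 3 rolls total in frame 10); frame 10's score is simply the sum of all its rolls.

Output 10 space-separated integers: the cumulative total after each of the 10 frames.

Frame 1: OPEN (0+5=5). Cumulative: 5
Frame 2: OPEN (3+2=5). Cumulative: 10
Frame 3: OPEN (3+5=8). Cumulative: 18
Frame 4: OPEN (3+6=9). Cumulative: 27
Frame 5: OPEN (1+8=9). Cumulative: 36
Frame 6: OPEN (9+0=9). Cumulative: 45
Frame 7: OPEN (5+2=7). Cumulative: 52
Frame 8: SPARE (7+3=10). 10 + next roll (10) = 20. Cumulative: 72
Frame 9: STRIKE. 10 + next two rolls (1+0) = 11. Cumulative: 83
Frame 10: OPEN. Sum of all frame-10 rolls (1+0) = 1. Cumulative: 84

Answer: 5 10 18 27 36 45 52 72 83 84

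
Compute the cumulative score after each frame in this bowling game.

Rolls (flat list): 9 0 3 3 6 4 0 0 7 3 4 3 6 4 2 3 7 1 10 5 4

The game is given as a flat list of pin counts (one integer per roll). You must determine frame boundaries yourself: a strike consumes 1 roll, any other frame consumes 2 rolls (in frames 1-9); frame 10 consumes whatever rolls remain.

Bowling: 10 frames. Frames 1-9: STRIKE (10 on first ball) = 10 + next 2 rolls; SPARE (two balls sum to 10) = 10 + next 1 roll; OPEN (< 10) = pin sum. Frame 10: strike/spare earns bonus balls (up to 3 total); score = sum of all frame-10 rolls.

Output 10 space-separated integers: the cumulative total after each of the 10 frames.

Frame 1: OPEN (9+0=9). Cumulative: 9
Frame 2: OPEN (3+3=6). Cumulative: 15
Frame 3: SPARE (6+4=10). 10 + next roll (0) = 10. Cumulative: 25
Frame 4: OPEN (0+0=0). Cumulative: 25
Frame 5: SPARE (7+3=10). 10 + next roll (4) = 14. Cumulative: 39
Frame 6: OPEN (4+3=7). Cumulative: 46
Frame 7: SPARE (6+4=10). 10 + next roll (2) = 12. Cumulative: 58
Frame 8: OPEN (2+3=5). Cumulative: 63
Frame 9: OPEN (7+1=8). Cumulative: 71
Frame 10: STRIKE. Sum of all frame-10 rolls (10+5+4) = 19. Cumulative: 90

Answer: 9 15 25 25 39 46 58 63 71 90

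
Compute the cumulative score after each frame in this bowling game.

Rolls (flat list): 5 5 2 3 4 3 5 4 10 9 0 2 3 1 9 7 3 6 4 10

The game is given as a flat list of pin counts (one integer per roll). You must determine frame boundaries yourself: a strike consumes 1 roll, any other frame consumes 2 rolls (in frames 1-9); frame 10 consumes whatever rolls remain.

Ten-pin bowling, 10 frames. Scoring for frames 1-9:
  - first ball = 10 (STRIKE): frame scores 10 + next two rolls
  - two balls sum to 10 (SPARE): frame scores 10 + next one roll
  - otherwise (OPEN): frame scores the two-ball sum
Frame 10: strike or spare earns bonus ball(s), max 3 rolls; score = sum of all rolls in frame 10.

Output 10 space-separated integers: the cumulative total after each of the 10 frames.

Frame 1: SPARE (5+5=10). 10 + next roll (2) = 12. Cumulative: 12
Frame 2: OPEN (2+3=5). Cumulative: 17
Frame 3: OPEN (4+3=7). Cumulative: 24
Frame 4: OPEN (5+4=9). Cumulative: 33
Frame 5: STRIKE. 10 + next two rolls (9+0) = 19. Cumulative: 52
Frame 6: OPEN (9+0=9). Cumulative: 61
Frame 7: OPEN (2+3=5). Cumulative: 66
Frame 8: SPARE (1+9=10). 10 + next roll (7) = 17. Cumulative: 83
Frame 9: SPARE (7+3=10). 10 + next roll (6) = 16. Cumulative: 99
Frame 10: SPARE. Sum of all frame-10 rolls (6+4+10) = 20. Cumulative: 119

Answer: 12 17 24 33 52 61 66 83 99 119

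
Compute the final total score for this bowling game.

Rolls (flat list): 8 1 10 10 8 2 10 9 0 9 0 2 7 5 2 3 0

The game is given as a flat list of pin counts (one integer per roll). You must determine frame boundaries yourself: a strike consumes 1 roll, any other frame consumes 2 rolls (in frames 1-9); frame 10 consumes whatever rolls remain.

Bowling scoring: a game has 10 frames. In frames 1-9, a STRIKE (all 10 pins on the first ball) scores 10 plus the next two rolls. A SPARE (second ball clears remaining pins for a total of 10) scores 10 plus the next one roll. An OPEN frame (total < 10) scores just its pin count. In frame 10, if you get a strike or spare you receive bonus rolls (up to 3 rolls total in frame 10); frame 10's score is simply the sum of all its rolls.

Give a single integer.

Answer: 133

Derivation:
Frame 1: OPEN (8+1=9). Cumulative: 9
Frame 2: STRIKE. 10 + next two rolls (10+8) = 28. Cumulative: 37
Frame 3: STRIKE. 10 + next two rolls (8+2) = 20. Cumulative: 57
Frame 4: SPARE (8+2=10). 10 + next roll (10) = 20. Cumulative: 77
Frame 5: STRIKE. 10 + next two rolls (9+0) = 19. Cumulative: 96
Frame 6: OPEN (9+0=9). Cumulative: 105
Frame 7: OPEN (9+0=9). Cumulative: 114
Frame 8: OPEN (2+7=9). Cumulative: 123
Frame 9: OPEN (5+2=7). Cumulative: 130
Frame 10: OPEN. Sum of all frame-10 rolls (3+0) = 3. Cumulative: 133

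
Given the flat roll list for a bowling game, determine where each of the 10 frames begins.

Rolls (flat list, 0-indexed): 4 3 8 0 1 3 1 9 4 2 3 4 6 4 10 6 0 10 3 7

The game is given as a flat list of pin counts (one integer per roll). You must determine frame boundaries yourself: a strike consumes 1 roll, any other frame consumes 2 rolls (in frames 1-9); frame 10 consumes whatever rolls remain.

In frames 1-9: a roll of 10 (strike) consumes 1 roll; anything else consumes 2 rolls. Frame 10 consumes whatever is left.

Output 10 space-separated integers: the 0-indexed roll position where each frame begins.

Frame 1 starts at roll index 0: rolls=4,3 (sum=7), consumes 2 rolls
Frame 2 starts at roll index 2: rolls=8,0 (sum=8), consumes 2 rolls
Frame 3 starts at roll index 4: rolls=1,3 (sum=4), consumes 2 rolls
Frame 4 starts at roll index 6: rolls=1,9 (sum=10), consumes 2 rolls
Frame 5 starts at roll index 8: rolls=4,2 (sum=6), consumes 2 rolls
Frame 6 starts at roll index 10: rolls=3,4 (sum=7), consumes 2 rolls
Frame 7 starts at roll index 12: rolls=6,4 (sum=10), consumes 2 rolls
Frame 8 starts at roll index 14: roll=10 (strike), consumes 1 roll
Frame 9 starts at roll index 15: rolls=6,0 (sum=6), consumes 2 rolls
Frame 10 starts at roll index 17: 3 remaining rolls

Answer: 0 2 4 6 8 10 12 14 15 17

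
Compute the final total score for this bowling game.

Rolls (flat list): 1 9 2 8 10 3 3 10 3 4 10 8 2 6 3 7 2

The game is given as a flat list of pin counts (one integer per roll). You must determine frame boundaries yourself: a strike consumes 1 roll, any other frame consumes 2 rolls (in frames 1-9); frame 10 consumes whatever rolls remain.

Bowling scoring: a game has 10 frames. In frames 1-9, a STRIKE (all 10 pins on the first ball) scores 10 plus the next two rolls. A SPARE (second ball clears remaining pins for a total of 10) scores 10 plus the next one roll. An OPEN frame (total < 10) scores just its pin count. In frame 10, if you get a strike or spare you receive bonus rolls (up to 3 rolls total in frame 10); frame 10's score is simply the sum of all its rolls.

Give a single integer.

Frame 1: SPARE (1+9=10). 10 + next roll (2) = 12. Cumulative: 12
Frame 2: SPARE (2+8=10). 10 + next roll (10) = 20. Cumulative: 32
Frame 3: STRIKE. 10 + next two rolls (3+3) = 16. Cumulative: 48
Frame 4: OPEN (3+3=6). Cumulative: 54
Frame 5: STRIKE. 10 + next two rolls (3+4) = 17. Cumulative: 71
Frame 6: OPEN (3+4=7). Cumulative: 78
Frame 7: STRIKE. 10 + next two rolls (8+2) = 20. Cumulative: 98
Frame 8: SPARE (8+2=10). 10 + next roll (6) = 16. Cumulative: 114
Frame 9: OPEN (6+3=9). Cumulative: 123
Frame 10: OPEN. Sum of all frame-10 rolls (7+2) = 9. Cumulative: 132

Answer: 132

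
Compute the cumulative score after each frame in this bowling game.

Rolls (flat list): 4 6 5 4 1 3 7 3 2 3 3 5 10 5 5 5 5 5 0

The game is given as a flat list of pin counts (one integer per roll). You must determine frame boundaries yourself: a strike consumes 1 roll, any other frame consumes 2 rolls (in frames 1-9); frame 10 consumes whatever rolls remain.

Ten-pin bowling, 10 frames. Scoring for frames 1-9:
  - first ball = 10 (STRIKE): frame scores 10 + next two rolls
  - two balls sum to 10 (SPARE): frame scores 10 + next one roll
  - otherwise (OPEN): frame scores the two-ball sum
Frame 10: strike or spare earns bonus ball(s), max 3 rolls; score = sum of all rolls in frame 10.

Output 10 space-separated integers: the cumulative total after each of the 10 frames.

Frame 1: SPARE (4+6=10). 10 + next roll (5) = 15. Cumulative: 15
Frame 2: OPEN (5+4=9). Cumulative: 24
Frame 3: OPEN (1+3=4). Cumulative: 28
Frame 4: SPARE (7+3=10). 10 + next roll (2) = 12. Cumulative: 40
Frame 5: OPEN (2+3=5). Cumulative: 45
Frame 6: OPEN (3+5=8). Cumulative: 53
Frame 7: STRIKE. 10 + next two rolls (5+5) = 20. Cumulative: 73
Frame 8: SPARE (5+5=10). 10 + next roll (5) = 15. Cumulative: 88
Frame 9: SPARE (5+5=10). 10 + next roll (5) = 15. Cumulative: 103
Frame 10: OPEN. Sum of all frame-10 rolls (5+0) = 5. Cumulative: 108

Answer: 15 24 28 40 45 53 73 88 103 108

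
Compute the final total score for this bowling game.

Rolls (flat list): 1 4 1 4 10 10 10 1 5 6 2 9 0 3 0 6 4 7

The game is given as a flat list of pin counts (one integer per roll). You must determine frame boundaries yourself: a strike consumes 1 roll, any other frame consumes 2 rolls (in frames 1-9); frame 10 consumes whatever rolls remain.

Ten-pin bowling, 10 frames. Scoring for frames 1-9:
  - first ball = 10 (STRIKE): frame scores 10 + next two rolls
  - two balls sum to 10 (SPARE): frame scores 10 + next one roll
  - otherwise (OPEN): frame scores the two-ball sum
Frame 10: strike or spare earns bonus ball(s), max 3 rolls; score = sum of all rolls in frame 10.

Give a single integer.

Frame 1: OPEN (1+4=5). Cumulative: 5
Frame 2: OPEN (1+4=5). Cumulative: 10
Frame 3: STRIKE. 10 + next two rolls (10+10) = 30. Cumulative: 40
Frame 4: STRIKE. 10 + next two rolls (10+1) = 21. Cumulative: 61
Frame 5: STRIKE. 10 + next two rolls (1+5) = 16. Cumulative: 77
Frame 6: OPEN (1+5=6). Cumulative: 83
Frame 7: OPEN (6+2=8). Cumulative: 91
Frame 8: OPEN (9+0=9). Cumulative: 100
Frame 9: OPEN (3+0=3). Cumulative: 103
Frame 10: SPARE. Sum of all frame-10 rolls (6+4+7) = 17. Cumulative: 120

Answer: 120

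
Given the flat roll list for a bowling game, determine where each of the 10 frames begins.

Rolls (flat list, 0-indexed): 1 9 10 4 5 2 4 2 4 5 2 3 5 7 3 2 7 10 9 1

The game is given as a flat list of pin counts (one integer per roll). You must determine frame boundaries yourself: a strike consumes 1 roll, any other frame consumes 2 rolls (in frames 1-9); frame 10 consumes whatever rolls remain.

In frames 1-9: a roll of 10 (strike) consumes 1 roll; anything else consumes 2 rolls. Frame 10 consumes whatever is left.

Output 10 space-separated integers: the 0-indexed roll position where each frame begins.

Answer: 0 2 3 5 7 9 11 13 15 17

Derivation:
Frame 1 starts at roll index 0: rolls=1,9 (sum=10), consumes 2 rolls
Frame 2 starts at roll index 2: roll=10 (strike), consumes 1 roll
Frame 3 starts at roll index 3: rolls=4,5 (sum=9), consumes 2 rolls
Frame 4 starts at roll index 5: rolls=2,4 (sum=6), consumes 2 rolls
Frame 5 starts at roll index 7: rolls=2,4 (sum=6), consumes 2 rolls
Frame 6 starts at roll index 9: rolls=5,2 (sum=7), consumes 2 rolls
Frame 7 starts at roll index 11: rolls=3,5 (sum=8), consumes 2 rolls
Frame 8 starts at roll index 13: rolls=7,3 (sum=10), consumes 2 rolls
Frame 9 starts at roll index 15: rolls=2,7 (sum=9), consumes 2 rolls
Frame 10 starts at roll index 17: 3 remaining rolls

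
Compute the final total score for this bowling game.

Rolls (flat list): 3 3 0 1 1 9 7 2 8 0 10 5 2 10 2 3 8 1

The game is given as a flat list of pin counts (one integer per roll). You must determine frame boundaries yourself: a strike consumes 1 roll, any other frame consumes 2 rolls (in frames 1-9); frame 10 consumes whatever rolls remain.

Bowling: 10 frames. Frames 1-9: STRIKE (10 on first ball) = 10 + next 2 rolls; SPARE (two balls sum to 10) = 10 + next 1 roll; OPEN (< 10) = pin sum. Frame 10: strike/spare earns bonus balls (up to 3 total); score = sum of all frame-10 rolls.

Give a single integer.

Frame 1: OPEN (3+3=6). Cumulative: 6
Frame 2: OPEN (0+1=1). Cumulative: 7
Frame 3: SPARE (1+9=10). 10 + next roll (7) = 17. Cumulative: 24
Frame 4: OPEN (7+2=9). Cumulative: 33
Frame 5: OPEN (8+0=8). Cumulative: 41
Frame 6: STRIKE. 10 + next two rolls (5+2) = 17. Cumulative: 58
Frame 7: OPEN (5+2=7). Cumulative: 65
Frame 8: STRIKE. 10 + next two rolls (2+3) = 15. Cumulative: 80
Frame 9: OPEN (2+3=5). Cumulative: 85
Frame 10: OPEN. Sum of all frame-10 rolls (8+1) = 9. Cumulative: 94

Answer: 94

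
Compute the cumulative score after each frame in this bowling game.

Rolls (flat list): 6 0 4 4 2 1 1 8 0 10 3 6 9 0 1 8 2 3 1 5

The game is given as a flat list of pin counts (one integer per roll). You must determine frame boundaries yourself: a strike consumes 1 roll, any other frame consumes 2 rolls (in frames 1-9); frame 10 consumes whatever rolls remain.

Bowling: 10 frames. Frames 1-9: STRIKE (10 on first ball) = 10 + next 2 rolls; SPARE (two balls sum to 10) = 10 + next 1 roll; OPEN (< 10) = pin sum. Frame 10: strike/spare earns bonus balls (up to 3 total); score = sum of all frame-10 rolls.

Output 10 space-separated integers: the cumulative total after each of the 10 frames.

Frame 1: OPEN (6+0=6). Cumulative: 6
Frame 2: OPEN (4+4=8). Cumulative: 14
Frame 3: OPEN (2+1=3). Cumulative: 17
Frame 4: OPEN (1+8=9). Cumulative: 26
Frame 5: SPARE (0+10=10). 10 + next roll (3) = 13. Cumulative: 39
Frame 6: OPEN (3+6=9). Cumulative: 48
Frame 7: OPEN (9+0=9). Cumulative: 57
Frame 8: OPEN (1+8=9). Cumulative: 66
Frame 9: OPEN (2+3=5). Cumulative: 71
Frame 10: OPEN. Sum of all frame-10 rolls (1+5) = 6. Cumulative: 77

Answer: 6 14 17 26 39 48 57 66 71 77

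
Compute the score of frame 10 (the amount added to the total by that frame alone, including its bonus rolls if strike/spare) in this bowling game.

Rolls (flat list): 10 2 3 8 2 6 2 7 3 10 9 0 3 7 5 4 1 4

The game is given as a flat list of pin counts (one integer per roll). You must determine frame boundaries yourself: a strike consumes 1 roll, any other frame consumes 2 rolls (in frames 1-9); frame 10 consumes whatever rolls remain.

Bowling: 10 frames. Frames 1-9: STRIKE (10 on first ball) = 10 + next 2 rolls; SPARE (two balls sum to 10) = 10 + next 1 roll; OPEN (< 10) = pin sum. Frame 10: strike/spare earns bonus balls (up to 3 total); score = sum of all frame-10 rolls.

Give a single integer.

Frame 1: STRIKE. 10 + next two rolls (2+3) = 15. Cumulative: 15
Frame 2: OPEN (2+3=5). Cumulative: 20
Frame 3: SPARE (8+2=10). 10 + next roll (6) = 16. Cumulative: 36
Frame 4: OPEN (6+2=8). Cumulative: 44
Frame 5: SPARE (7+3=10). 10 + next roll (10) = 20. Cumulative: 64
Frame 6: STRIKE. 10 + next two rolls (9+0) = 19. Cumulative: 83
Frame 7: OPEN (9+0=9). Cumulative: 92
Frame 8: SPARE (3+7=10). 10 + next roll (5) = 15. Cumulative: 107
Frame 9: OPEN (5+4=9). Cumulative: 116
Frame 10: OPEN. Sum of all frame-10 rolls (1+4) = 5. Cumulative: 121

Answer: 5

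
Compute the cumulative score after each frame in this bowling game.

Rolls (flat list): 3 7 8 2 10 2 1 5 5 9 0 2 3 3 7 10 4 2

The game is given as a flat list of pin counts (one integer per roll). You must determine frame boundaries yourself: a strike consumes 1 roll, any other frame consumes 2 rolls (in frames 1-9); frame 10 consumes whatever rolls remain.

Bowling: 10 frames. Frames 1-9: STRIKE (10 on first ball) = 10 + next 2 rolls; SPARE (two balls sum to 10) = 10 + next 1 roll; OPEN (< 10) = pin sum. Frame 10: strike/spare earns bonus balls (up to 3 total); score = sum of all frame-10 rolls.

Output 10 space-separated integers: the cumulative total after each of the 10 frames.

Frame 1: SPARE (3+7=10). 10 + next roll (8) = 18. Cumulative: 18
Frame 2: SPARE (8+2=10). 10 + next roll (10) = 20. Cumulative: 38
Frame 3: STRIKE. 10 + next two rolls (2+1) = 13. Cumulative: 51
Frame 4: OPEN (2+1=3). Cumulative: 54
Frame 5: SPARE (5+5=10). 10 + next roll (9) = 19. Cumulative: 73
Frame 6: OPEN (9+0=9). Cumulative: 82
Frame 7: OPEN (2+3=5). Cumulative: 87
Frame 8: SPARE (3+7=10). 10 + next roll (10) = 20. Cumulative: 107
Frame 9: STRIKE. 10 + next two rolls (4+2) = 16. Cumulative: 123
Frame 10: OPEN. Sum of all frame-10 rolls (4+2) = 6. Cumulative: 129

Answer: 18 38 51 54 73 82 87 107 123 129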